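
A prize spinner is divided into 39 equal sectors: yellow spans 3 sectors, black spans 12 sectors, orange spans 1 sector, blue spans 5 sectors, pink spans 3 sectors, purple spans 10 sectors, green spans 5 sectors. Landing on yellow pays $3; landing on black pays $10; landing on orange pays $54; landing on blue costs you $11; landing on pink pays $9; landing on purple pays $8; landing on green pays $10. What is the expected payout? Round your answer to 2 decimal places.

E[payout] = (3/39)·3 + (12/39)·10 + (1/39)·54 + (5/39)·(-11) + (3/39)·9 + (10/39)·8 + (5/39)·10 = 95/13
≈ $7.31

$7.31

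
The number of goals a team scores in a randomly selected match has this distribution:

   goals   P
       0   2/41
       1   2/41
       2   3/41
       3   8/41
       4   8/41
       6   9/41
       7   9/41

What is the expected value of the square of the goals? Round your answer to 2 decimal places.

E[X²] = (2/41)·0 + (2/41)·1 + (3/41)·4 + (8/41)·9 + (8/41)·16 + (9/41)·36 + (9/41)·49
     = 979/41 ≈ 23.88

23.88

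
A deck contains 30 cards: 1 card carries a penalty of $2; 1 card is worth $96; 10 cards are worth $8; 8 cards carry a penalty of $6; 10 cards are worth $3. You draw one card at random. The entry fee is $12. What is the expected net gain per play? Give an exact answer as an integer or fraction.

E[payout] = (1/30)·(-2) + (1/30)·96 + (10/30)·8 + (8/30)·(-6) + (10/30)·3 = 26/5
Expected profit = 26/5 − 12 = -34/5

-34/5 dollars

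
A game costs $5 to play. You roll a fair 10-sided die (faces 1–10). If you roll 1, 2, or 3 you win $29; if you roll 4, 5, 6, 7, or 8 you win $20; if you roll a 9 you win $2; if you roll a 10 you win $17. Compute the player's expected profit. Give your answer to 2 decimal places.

$15.60

E[payout] = (1/10)·2 + (1/10)·17 + (1/2)·20 + (3/10)·29 = 103/5
Expected profit = 103/5 − 5 = 78/5 ≈ $15.60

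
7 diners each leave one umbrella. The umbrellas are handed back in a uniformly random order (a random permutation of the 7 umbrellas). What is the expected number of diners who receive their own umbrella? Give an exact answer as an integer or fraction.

Let Xᵢ = 1 if person i gets their own umbrella. For each i, P(Xᵢ=1) = 1/7.
By linearity of expectation, E[X₁+…+X_7] = 7·(1/7) = 1.

1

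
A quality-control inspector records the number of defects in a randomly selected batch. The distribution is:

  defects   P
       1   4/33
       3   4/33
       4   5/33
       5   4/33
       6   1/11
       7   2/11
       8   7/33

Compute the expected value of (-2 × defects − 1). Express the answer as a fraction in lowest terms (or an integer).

-377/33

E[-2x-1] = (4/33)·(-3) + (4/33)·(-7) + (5/33)·(-9) + (4/33)·(-11) + (1/11)·(-13) + (2/11)·(-15) + (7/33)·(-17)
     = -377/33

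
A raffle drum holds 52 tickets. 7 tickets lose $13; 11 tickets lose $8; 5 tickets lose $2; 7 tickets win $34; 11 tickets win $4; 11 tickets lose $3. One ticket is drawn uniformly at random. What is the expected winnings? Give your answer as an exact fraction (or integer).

E[payout] = (7/52)·(-13) + (11/52)·(-8) + (5/52)·(-2) + (7/52)·34 + (11/52)·4 + (11/52)·(-3) = 15/13

15/13 dollars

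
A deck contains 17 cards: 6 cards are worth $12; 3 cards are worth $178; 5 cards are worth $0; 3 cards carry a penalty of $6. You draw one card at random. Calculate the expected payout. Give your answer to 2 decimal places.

E[payout] = (6/17)·12 + (3/17)·178 + (5/17)·0 + (3/17)·(-6) = 588/17
≈ $34.59

$34.59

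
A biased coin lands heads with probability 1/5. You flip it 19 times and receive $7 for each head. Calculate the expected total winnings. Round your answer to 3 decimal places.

$26.600

E[#heads] = 19·1/5 = 19/5 (linearity over flips).
E[winnings] = 7·19/5 = 133/5.
≈ 26.600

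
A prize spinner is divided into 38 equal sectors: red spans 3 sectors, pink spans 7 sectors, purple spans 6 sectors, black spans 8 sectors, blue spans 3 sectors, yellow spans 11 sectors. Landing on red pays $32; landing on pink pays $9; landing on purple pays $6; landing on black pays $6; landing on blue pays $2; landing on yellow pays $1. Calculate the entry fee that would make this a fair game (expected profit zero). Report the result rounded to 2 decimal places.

$6.84

E[payout] = (3/38)·32 + (7/38)·9 + (6/38)·6 + (8/38)·6 + (3/38)·2 + (11/38)·1 = 130/19
Fair fee = E[payout] = 130/19 ≈ $6.84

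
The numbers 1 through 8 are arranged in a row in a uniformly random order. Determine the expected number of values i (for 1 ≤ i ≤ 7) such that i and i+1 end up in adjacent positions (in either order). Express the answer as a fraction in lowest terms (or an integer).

For each i ∈ {1,…,7}, let Xᵢ = 1 if i and i+1 are adjacent. P(Xᵢ=1) = 2·(8−1)!/8! = 2/8.
By linearity, E[ΣXᵢ] = (7)·(2/8) = 7/4.

7/4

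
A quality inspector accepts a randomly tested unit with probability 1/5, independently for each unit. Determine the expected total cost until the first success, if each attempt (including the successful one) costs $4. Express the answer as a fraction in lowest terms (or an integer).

$20

E[#attempts] = 1/p = 5; E[cost] = 4·5 = 20.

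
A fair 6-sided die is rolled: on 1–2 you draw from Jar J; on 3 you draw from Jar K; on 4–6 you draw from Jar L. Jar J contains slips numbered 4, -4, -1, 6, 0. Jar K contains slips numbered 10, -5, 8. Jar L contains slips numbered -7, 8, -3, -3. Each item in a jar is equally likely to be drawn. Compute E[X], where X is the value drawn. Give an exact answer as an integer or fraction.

31/72

E[X | Jar J] = (4 − 4 − 1 + 6 + 0)/5 = 1
E[X | Jar K] = (10 − 5 + 8)/3 = 13/3
E[X | Jar L] = (-7 + 8 − 3 − 3)/4 = -5/4
E[X] = (1/3)·1 + (1/6)·13/3 + (1/2)·(-5/4) = 31/72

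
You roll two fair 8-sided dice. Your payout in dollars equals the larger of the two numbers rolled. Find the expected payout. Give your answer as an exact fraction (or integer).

Distribution of the larger of the two numbers rolled: 1 w.p. 1/64, 2 w.p. 3/64, 3 w.p. 5/64, 4 w.p. 7/64, 5 w.p. 9/64, 6 w.p. 11/64, …
E[payout] = (1/64)·1 + (3/64)·2 + (5/64)·3 + (7/64)·4 + (9/64)·5 + (11/64)·6 + (13/64)·7 + (15/64)·8 = 93/16

93/16 dollars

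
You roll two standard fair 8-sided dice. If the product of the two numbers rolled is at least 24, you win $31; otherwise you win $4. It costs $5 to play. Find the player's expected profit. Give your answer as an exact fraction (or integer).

E[payout] = (5/8)·4 + (3/8)·31 = 113/8
Expected profit = 113/8 − 5 = 73/8

73/8 dollars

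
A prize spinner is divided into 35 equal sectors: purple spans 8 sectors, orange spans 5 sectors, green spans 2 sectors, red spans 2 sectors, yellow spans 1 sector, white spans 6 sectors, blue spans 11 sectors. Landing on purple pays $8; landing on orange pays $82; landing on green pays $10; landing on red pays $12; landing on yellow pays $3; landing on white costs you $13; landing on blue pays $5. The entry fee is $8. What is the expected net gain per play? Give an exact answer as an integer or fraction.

218/35 dollars

E[payout] = (8/35)·8 + (5/35)·82 + (2/35)·10 + (2/35)·12 + (1/35)·3 + (6/35)·(-13) + (11/35)·5 = 498/35
Expected profit = 498/35 − 8 = 218/35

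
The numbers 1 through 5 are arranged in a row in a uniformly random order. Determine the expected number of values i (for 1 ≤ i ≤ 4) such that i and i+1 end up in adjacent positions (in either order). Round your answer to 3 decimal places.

1.600

For each i ∈ {1,…,4}, let Xᵢ = 1 if i and i+1 are adjacent. P(Xᵢ=1) = 2·(5−1)!/5! = 2/5.
By linearity, E[ΣXᵢ] = (4)·(2/5) = 8/5.
≈ 1.600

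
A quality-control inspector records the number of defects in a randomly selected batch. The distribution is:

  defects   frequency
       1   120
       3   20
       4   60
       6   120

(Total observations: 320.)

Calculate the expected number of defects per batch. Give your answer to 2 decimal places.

3.56

Total = 320, so P(defects=1) = 120/320, etc.
E[X] = (3/8)·1 + (1/16)·3 + (3/16)·4 + (3/8)·6
     = 57/16 ≈ 3.56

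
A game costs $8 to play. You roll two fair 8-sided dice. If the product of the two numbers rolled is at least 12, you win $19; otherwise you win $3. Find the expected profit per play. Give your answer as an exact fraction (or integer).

E[payout] = (23/64)·3 + (41/64)·19 = 53/4
Expected profit = 53/4 − 8 = 21/4

21/4 dollars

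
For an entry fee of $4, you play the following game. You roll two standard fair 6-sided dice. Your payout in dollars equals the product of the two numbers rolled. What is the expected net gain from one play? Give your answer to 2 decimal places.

$8.25

Distribution of the product of the two numbers rolled: 1 w.p. 1/36, 2 w.p. 1/18, 3 w.p. 1/18, 4 w.p. 1/12, 5 w.p. 1/18, 6 w.p. 1/9, …
E[payout] = (1/36)·1 + (1/18)·2 + (1/18)·3 + (1/12)·4 + (1/18)·5 + (1/9)·6 + (1/18)·8 + (1/36)·9 + (1/18)·10 + (1/9)·12 + (1/18)·15 + (1/36)·16 + (1/18)·18 + (1/18)·20 + (1/18)·24 + (1/36)·25 + (1/18)·30 + (1/36)·36 = 49/4
Expected profit = 49/4 − 4 = 33/4 ≈ $8.25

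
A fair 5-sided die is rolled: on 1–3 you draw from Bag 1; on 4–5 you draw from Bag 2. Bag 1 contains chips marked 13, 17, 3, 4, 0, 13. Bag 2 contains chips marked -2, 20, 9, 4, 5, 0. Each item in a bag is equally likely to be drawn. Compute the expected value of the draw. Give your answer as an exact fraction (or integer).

E[X | Bag 1] = (13 + 17 + 3 + 4 + 0 + 13)/6 = 25/3
E[X | Bag 2] = (-2 + 20 + 9 + 4 + 5 + 0)/6 = 6
E[X] = (3/5)·25/3 + (2/5)·6 = 37/5

37/5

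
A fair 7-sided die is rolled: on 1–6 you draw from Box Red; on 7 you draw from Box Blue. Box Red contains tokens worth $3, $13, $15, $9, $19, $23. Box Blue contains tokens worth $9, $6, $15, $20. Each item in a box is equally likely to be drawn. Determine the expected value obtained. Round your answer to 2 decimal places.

$13.50

E[X | Box Red] = (3 + 13 + 15 + 9 + 19 + 23)/6 = 41/3
E[X | Box Blue] = (9 + 6 + 15 + 20)/4 = 25/2
E[X] = (6/7)·41/3 + (1/7)·25/2 = 27/2 ≈ 13.50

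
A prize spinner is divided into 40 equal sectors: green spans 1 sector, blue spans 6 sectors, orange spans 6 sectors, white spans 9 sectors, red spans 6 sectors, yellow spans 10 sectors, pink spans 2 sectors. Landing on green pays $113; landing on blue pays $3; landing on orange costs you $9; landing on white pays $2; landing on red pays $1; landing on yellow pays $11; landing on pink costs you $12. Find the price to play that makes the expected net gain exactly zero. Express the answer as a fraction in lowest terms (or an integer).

187/40 dollars

E[payout] = (1/40)·113 + (6/40)·3 + (6/40)·(-9) + (9/40)·2 + (6/40)·1 + (10/40)·11 + (2/40)·(-12) = 187/40
Fair fee = E[payout] = 187/40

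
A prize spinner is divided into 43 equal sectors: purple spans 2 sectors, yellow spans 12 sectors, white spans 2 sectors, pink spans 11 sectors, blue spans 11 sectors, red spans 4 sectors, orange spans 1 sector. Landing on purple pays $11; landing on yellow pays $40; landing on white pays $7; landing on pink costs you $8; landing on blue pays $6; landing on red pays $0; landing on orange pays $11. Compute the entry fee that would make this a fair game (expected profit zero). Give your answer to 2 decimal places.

$11.74

E[payout] = (2/43)·11 + (12/43)·40 + (2/43)·7 + (11/43)·(-8) + (11/43)·6 + (4/43)·0 + (1/43)·11 = 505/43
Fair fee = E[payout] = 505/43 ≈ $11.74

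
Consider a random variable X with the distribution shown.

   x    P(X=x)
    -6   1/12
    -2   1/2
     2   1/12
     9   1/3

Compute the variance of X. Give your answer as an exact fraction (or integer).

266/9

E[X] = (1/12)·(-6) + (1/2)·(-2) + (1/12)·2 + (1/3)·9 = 5/3
E[X²] = (1/12)·36 + (1/2)·4 + (1/12)·4 + (1/3)·81 = 97/3
Var(X) = 97/3 − (5/3)² = 266/9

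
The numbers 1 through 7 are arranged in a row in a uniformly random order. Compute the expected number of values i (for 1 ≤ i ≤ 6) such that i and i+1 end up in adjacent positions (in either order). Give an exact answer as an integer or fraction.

12/7

For each i ∈ {1,…,6}, let Xᵢ = 1 if i and i+1 are adjacent. P(Xᵢ=1) = 2·(7−1)!/7! = 2/7.
By linearity, E[ΣXᵢ] = (6)·(2/7) = 12/7.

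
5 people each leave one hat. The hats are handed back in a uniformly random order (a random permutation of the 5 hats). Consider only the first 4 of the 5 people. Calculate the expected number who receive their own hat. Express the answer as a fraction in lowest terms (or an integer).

4/5

Let Xᵢ = 1 if person i gets their own hat. For each i, P(Xᵢ=1) = 1/5.
By linearity of expectation, E[X₁+…+X_4] = 4·(1/5) = 4/5.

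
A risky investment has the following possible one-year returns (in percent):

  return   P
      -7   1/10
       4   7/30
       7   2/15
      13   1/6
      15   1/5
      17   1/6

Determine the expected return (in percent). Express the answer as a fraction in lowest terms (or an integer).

E[X] = (1/10)·(-7) + (7/30)·4 + (2/15)·7 + (1/6)·13 + (1/5)·15 + (1/6)·17
     = 55/6

55/6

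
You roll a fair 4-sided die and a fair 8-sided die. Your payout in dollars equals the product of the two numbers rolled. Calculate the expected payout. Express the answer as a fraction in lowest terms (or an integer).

45/4 dollars

Distribution of the product of the two numbers rolled: 1 w.p. 1/32, 2 w.p. 1/16, 3 w.p. 1/16, 4 w.p. 3/32, 5 w.p. 1/32, 6 w.p. 3/32, …
E[payout] = (1/32)·1 + (1/16)·2 + (1/16)·3 + (3/32)·4 + (1/32)·5 + (3/32)·6 + (1/32)·7 + (3/32)·8 + (1/32)·9 + (1/32)·10 + (3/32)·12 + (1/32)·14 + (1/32)·15 + (1/16)·16 + (1/32)·18 + (1/32)·20 + (1/32)·21 + (1/16)·24 + (1/32)·28 + (1/32)·32 = 45/4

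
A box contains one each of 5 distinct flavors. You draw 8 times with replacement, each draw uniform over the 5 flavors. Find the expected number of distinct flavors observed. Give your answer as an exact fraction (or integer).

325089/78125

Let Xⱼ=1 if type j appears at least once. P(Xⱼ=1) = 1 − ((5−1)/5)^8 = 325089/390625.
E[#distinct] = 5·325089/390625 = 325089/78125.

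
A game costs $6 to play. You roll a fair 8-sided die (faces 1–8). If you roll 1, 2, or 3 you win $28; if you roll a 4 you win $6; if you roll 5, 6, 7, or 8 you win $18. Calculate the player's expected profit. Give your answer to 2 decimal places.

E[payout] = (1/8)·6 + (1/2)·18 + (3/8)·28 = 81/4
Expected profit = 81/4 − 6 = 57/4 ≈ $14.25

$14.25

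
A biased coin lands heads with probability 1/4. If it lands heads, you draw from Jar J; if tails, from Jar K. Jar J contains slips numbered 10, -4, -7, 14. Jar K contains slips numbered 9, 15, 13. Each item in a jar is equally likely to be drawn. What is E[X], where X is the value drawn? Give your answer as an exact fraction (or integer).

161/16

E[X | Jar J] = (10 − 4 − 7 + 14)/4 = 13/4
E[X | Jar K] = (9 + 15 + 13)/3 = 37/3
E[X] = (1/4)·13/4 + (3/4)·37/3 = 161/16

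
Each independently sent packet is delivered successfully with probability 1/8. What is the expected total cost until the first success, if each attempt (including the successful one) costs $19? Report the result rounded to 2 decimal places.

$152.00

E[#attempts] = 1/p = 8; E[cost] = 19·8 = 152.
≈ 152.00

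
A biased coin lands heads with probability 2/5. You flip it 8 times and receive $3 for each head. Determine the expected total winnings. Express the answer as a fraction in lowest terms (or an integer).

E[#heads] = 8·2/5 = 16/5 (linearity over flips).
E[winnings] = 3·16/5 = 48/5.

48/5 dollars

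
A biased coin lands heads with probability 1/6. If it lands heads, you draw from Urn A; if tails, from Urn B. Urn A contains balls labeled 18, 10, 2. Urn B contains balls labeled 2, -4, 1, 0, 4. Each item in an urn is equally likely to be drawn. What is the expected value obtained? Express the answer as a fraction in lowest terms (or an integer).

E[X | Urn A] = (18 + 10 + 2)/3 = 10
E[X | Urn B] = (2 − 4 + 1 + 0 + 4)/5 = 3/5
E[X] = (1/6)·10 + (5/6)·3/5 = 13/6

13/6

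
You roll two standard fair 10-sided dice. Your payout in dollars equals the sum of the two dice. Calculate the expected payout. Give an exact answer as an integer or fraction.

Distribution of the sum of the two dice: 2 w.p. 1/100, 3 w.p. 1/50, 4 w.p. 3/100, 5 w.p. 1/25, 6 w.p. 1/20, 7 w.p. 3/50, …
E[payout] = (1/100)·2 + (1/50)·3 + (3/100)·4 + (1/25)·5 + (1/20)·6 + (3/50)·7 + (7/100)·8 + (2/25)·9 + (9/100)·10 + (1/10)·11 + (9/100)·12 + (2/25)·13 + (7/100)·14 + (3/50)·15 + (1/20)·16 + (1/25)·17 + (3/100)·18 + (1/50)·19 + (1/100)·20 = 11

$11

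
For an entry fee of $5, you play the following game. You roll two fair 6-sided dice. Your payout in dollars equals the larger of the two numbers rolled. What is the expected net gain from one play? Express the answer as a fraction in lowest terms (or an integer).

-19/36 dollars

Distribution of the larger of the two numbers rolled: 1 w.p. 1/36, 2 w.p. 1/12, 3 w.p. 5/36, 4 w.p. 7/36, 5 w.p. 1/4, 6 w.p. 11/36
E[payout] = (1/36)·1 + (1/12)·2 + (5/36)·3 + (7/36)·4 + (1/4)·5 + (11/36)·6 = 161/36
Expected profit = 161/36 − 5 = -19/36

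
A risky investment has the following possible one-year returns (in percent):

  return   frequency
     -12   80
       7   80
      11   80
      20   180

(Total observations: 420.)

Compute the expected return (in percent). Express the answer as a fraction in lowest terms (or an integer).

68/7

Total = 420, so P(return=-12) = 80/420, etc.
E[X] = (4/21)·(-12) + (4/21)·7 + (4/21)·11 + (3/7)·20
     = 68/7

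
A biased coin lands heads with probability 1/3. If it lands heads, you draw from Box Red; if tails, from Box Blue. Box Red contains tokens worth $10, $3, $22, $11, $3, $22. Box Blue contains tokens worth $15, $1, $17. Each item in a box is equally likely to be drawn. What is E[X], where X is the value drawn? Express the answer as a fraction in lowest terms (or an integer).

203/18 dollars

E[X | Box Red] = (10 + 3 + 22 + 11 + 3 + 22)/6 = 71/6
E[X | Box Blue] = (15 + 1 + 17)/3 = 11
E[X] = (1/3)·71/6 + (2/3)·11 = 203/18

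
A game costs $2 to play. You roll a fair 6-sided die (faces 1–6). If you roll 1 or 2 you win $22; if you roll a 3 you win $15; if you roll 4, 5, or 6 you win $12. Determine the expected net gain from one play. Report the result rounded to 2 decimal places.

E[payout] = (1/2)·12 + (1/6)·15 + (1/3)·22 = 95/6
Expected profit = 95/6 − 2 = 83/6 ≈ $13.83

$13.83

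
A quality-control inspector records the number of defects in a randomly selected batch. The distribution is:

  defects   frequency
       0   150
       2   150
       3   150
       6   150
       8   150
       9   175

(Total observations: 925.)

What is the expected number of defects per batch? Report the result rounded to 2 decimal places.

4.78

Total = 925, so P(defects=0) = 150/925, etc.
E[X] = (6/37)·0 + (6/37)·2 + (6/37)·3 + (6/37)·6 + (6/37)·8 + (7/37)·9
     = 177/37 ≈ 4.78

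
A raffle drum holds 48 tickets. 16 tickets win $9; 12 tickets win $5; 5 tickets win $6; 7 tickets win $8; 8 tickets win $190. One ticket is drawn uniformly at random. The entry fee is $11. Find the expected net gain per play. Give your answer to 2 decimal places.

$26.71

E[payout] = (16/48)·9 + (12/48)·5 + (5/48)·6 + (7/48)·8 + (8/48)·190 = 905/24
Expected profit = 905/24 − 11 = 641/24 ≈ $26.71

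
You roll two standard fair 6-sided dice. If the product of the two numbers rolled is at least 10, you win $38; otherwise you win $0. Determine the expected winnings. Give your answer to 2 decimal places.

$20.06

E[payout] = (17/36)·0 + (19/36)·38 = 361/18
≈ $20.06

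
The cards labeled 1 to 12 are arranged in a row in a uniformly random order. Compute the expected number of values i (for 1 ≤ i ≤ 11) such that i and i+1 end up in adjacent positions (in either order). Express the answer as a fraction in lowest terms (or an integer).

11/6

For each i ∈ {1,…,11}, let Xᵢ = 1 if i and i+1 are adjacent. P(Xᵢ=1) = 2·(12−1)!/12! = 2/12.
By linearity, E[ΣXᵢ] = (11)·(2/12) = 11/6.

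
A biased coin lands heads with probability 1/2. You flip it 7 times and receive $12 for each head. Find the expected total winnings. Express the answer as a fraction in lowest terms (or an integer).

E[#heads] = 7·1/2 = 7/2 (linearity over flips).
E[winnings] = 12·7/2 = 42.

$42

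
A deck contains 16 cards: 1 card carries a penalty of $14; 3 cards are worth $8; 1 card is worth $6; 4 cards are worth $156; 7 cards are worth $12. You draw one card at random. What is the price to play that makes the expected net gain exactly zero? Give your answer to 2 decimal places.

$45.25

E[payout] = (1/16)·(-14) + (3/16)·8 + (1/16)·6 + (4/16)·156 + (7/16)·12 = 181/4
Fair fee = E[payout] = 181/4 ≈ $45.25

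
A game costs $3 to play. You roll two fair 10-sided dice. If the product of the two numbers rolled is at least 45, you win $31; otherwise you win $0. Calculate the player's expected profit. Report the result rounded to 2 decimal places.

E[payout] = (37/50)·0 + (13/50)·31 = 403/50
Expected profit = 403/50 − 3 = 253/50 ≈ $5.06

$5.06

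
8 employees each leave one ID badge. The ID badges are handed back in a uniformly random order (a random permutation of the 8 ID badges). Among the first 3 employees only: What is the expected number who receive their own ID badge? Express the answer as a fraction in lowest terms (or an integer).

Let Xᵢ = 1 if person i gets their own ID badge. For each i, P(Xᵢ=1) = 1/8.
By linearity of expectation, E[X₁+…+X_3] = 3·(1/8) = 3/8.

3/8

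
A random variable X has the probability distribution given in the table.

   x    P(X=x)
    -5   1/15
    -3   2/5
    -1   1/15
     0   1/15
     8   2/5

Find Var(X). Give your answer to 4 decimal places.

28.3733

E[X] = (1/15)·(-5) + (2/5)·(-3) + (1/15)·(-1) + (1/15)·0 + (2/5)·8 = 8/5
E[X²] = (1/15)·25 + (2/5)·9 + (1/15)·1 + (1/15)·0 + (2/5)·64 = 464/15
Var(X) = 464/15 − (8/5)² = 2128/75 ≈ 28.3733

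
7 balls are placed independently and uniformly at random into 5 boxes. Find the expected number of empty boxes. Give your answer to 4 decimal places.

Let Xⱼ=1 if box j is empty. P(Xⱼ=1) = ((5-1)/5)^7 = 16384/78125.
By linearity, E[#empty] = 5·16384/78125 = 16384/15625.
≈ 1.0486

1.0486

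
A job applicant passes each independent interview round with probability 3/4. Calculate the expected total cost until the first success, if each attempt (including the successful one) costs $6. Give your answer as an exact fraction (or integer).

$8

E[#attempts] = 1/p = 4/3; E[cost] = 6·4/3 = 8.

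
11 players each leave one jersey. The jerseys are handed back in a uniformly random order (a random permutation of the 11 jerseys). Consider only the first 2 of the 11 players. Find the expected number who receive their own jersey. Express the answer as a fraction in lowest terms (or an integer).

2/11

Let Xᵢ = 1 if person i gets their own jersey. For each i, P(Xᵢ=1) = 1/11.
By linearity of expectation, E[X₁+…+X_2] = 2·(1/11) = 2/11.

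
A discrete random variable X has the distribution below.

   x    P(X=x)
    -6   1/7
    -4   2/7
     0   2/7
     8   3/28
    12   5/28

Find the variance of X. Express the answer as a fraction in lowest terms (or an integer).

E[X] = (1/7)·(-6) + (2/7)·(-4) + (2/7)·0 + (3/28)·8 + (5/28)·12 = 1
E[X²] = (1/7)·36 + (2/7)·16 + (2/7)·0 + (3/28)·64 + (5/28)·144 = 296/7
Var(X) = 296/7 − (1)² = 289/7

289/7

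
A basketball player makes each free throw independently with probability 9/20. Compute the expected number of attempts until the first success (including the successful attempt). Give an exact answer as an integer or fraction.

20/9

For a geometric distribution, E[trials] = 1/p = 1/(9/20) = 20/9.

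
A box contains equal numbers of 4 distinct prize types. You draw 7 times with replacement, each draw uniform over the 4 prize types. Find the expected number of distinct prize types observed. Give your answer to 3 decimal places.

3.466

Let Xⱼ=1 if type j appears at least once. P(Xⱼ=1) = 1 − ((4−1)/4)^7 = 14197/16384.
E[#distinct] = 4·14197/16384 = 14197/4096.
≈ 3.466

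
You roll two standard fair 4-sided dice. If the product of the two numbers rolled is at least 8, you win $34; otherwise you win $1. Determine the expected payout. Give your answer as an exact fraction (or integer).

107/8 dollars

E[payout] = (5/8)·1 + (3/8)·34 = 107/8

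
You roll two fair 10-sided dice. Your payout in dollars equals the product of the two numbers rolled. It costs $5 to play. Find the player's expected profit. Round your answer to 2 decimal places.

$25.25

Distribution of the product of the two numbers rolled: 1 w.p. 1/100, 2 w.p. 1/50, 3 w.p. 1/50, 4 w.p. 3/100, 5 w.p. 1/50, 6 w.p. 1/25, …
E[payout] = (1/100)·1 + (1/50)·2 + (1/50)·3 + (3/100)·4 + (1/50)·5 + (1/25)·6 + (1/50)·7 + (1/25)·8 + (3/100)·9 + (1/25)·10 + (1/25)·12 + (1/50)·14 + (1/50)·15 + (3/100)·16 + (1/25)·18 + (1/25)·20 + (1/50)·21 + (1/25)·24 + (1/100)·25 + (1/50)·27 + (1/50)·28 + (1/25)·30 + (1/50)·32 + (1/50)·35 + (3/100)·36 + (1/25)·40 + (1/50)·42 + (1/50)·45 + (1/50)·48 + (1/100)·49 + (1/50)·50 + (1/50)·54 + (1/50)·56 + (1/50)·60 + (1/50)·63 + (1/100)·64 + (1/50)·70 + (1/50)·72 + (1/50)·80 + (1/100)·81 + (1/50)·90 + (1/100)·100 = 121/4
Expected profit = 121/4 − 5 = 101/4 ≈ $25.25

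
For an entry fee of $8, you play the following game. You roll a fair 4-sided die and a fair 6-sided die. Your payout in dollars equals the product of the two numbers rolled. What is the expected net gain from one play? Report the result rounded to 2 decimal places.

$0.75

Distribution of the product of the two numbers rolled: 1 w.p. 1/24, 2 w.p. 1/12, 3 w.p. 1/12, 4 w.p. 1/8, 5 w.p. 1/24, 6 w.p. 1/8, …
E[payout] = (1/24)·1 + (1/12)·2 + (1/12)·3 + (1/8)·4 + (1/24)·5 + (1/8)·6 + (1/12)·8 + (1/24)·9 + (1/24)·10 + (1/8)·12 + (1/24)·15 + (1/24)·16 + (1/24)·18 + (1/24)·20 + (1/24)·24 = 35/4
Expected profit = 35/4 − 8 = 3/4 ≈ $0.75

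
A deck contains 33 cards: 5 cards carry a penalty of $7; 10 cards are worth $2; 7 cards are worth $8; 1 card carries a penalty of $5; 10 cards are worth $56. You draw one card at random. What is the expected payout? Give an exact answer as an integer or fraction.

596/33 dollars

E[payout] = (5/33)·(-7) + (10/33)·2 + (7/33)·8 + (1/33)·(-5) + (10/33)·56 = 596/33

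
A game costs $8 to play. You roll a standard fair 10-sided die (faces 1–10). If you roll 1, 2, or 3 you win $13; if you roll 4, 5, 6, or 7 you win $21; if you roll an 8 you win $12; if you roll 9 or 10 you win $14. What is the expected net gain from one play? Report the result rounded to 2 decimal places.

E[payout] = (1/10)·12 + (3/10)·13 + (1/5)·14 + (2/5)·21 = 163/10
Expected profit = 163/10 − 8 = 83/10 ≈ $8.30

$8.30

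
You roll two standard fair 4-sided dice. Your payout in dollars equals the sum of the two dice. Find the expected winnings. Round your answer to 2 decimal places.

Distribution of the sum of the two dice: 2 w.p. 1/16, 3 w.p. 1/8, 4 w.p. 3/16, 5 w.p. 1/4, 6 w.p. 3/16, 7 w.p. 1/8, …
E[payout] = (1/16)·2 + (1/8)·3 + (3/16)·4 + (1/4)·5 + (3/16)·6 + (1/8)·7 + (1/16)·8 = 5
≈ $5.00

$5.00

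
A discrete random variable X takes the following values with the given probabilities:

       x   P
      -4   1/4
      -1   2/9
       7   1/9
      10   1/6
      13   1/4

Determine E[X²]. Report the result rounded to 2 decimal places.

E[X²] = (1/4)·16 + (2/9)·1 + (1/9)·49 + (1/6)·100 + (1/4)·169
     = 823/12 ≈ 68.58

68.58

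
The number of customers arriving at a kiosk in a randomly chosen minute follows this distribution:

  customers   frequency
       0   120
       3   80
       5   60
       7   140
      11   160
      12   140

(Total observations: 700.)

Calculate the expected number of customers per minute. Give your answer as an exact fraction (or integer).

Total = 700, so P(customers=0) = 120/700, etc.
E[X] = (6/35)·0 + (4/35)·3 + (3/35)·5 + (1/5)·7 + (8/35)·11 + (1/5)·12
     = 248/35

248/35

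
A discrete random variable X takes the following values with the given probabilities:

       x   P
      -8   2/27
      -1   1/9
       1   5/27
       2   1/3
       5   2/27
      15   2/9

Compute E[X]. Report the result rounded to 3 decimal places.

E[X] = (2/27)·(-8) + (1/9)·(-1) + (5/27)·1 + (1/3)·2 + (2/27)·5 + (2/9)·15
     = 104/27 ≈ 3.852

3.852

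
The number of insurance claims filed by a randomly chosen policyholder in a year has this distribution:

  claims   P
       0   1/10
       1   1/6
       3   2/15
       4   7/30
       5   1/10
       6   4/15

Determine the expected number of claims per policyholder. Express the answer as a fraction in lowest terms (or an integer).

18/5

E[X] = (1/10)·0 + (1/6)·1 + (2/15)·3 + (7/30)·4 + (1/10)·5 + (4/15)·6
     = 18/5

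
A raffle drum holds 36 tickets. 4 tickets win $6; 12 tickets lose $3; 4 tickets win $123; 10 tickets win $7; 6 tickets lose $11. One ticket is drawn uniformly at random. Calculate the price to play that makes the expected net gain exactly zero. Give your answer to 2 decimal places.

$13.44

E[payout] = (4/36)·6 + (12/36)·(-3) + (4/36)·123 + (10/36)·7 + (6/36)·(-11) = 121/9
Fair fee = E[payout] = 121/9 ≈ $13.44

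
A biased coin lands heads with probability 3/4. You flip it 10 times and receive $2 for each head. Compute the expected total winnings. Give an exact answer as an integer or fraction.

E[#heads] = 10·3/4 = 15/2 (linearity over flips).
E[winnings] = 2·15/2 = 15.

$15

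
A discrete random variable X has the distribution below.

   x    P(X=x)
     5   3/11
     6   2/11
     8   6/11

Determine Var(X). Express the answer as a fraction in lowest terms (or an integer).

E[X] = (3/11)·5 + (2/11)·6 + (6/11)·8 = 75/11
E[X²] = (3/11)·25 + (2/11)·36 + (6/11)·64 = 531/11
Var(X) = 531/11 − (75/11)² = 216/121

216/121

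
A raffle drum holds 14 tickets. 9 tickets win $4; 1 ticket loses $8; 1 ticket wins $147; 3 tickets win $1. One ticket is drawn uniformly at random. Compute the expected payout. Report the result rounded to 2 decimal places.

E[payout] = (9/14)·4 + (1/14)·(-8) + (1/14)·147 + (3/14)·1 = 89/7
≈ $12.71

$12.71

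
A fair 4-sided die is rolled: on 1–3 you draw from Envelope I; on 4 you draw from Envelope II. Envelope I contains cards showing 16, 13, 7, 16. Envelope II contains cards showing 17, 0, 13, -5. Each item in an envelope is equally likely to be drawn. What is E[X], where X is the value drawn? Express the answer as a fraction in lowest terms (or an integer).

E[X | Envelope I] = (16 + 13 + 7 + 16)/4 = 13
E[X | Envelope II] = (17 + 0 + 13 − 5)/4 = 25/4
E[X] = (3/4)·13 + (1/4)·25/4 = 181/16

181/16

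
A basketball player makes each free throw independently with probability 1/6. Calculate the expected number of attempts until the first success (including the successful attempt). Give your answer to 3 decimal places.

For a geometric distribution, E[trials] = 1/p = 1/(1/6) = 6.
≈ 6.000

6.000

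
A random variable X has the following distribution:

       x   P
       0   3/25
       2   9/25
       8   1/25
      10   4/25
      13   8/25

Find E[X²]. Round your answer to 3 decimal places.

74.080

E[X²] = (3/25)·0 + (9/25)·4 + (1/25)·64 + (4/25)·100 + (8/25)·169
     = 1852/25 ≈ 74.080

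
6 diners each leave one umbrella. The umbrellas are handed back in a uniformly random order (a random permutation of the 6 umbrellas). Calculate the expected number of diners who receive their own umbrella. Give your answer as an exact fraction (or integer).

1

Let Xᵢ = 1 if person i gets their own umbrella. For each i, P(Xᵢ=1) = 1/6.
By linearity of expectation, E[X₁+…+X_6] = 6·(1/6) = 1.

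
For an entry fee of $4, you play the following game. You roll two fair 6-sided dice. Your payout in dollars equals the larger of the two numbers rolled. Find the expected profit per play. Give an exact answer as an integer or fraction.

Distribution of the larger of the two numbers rolled: 1 w.p. 1/36, 2 w.p. 1/12, 3 w.p. 5/36, 4 w.p. 7/36, 5 w.p. 1/4, 6 w.p. 11/36
E[payout] = (1/36)·1 + (1/12)·2 + (5/36)·3 + (7/36)·4 + (1/4)·5 + (11/36)·6 = 161/36
Expected profit = 161/36 − 4 = 17/36

17/36 dollars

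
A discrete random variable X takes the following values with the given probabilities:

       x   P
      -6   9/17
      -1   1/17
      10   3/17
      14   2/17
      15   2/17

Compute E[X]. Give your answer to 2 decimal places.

1.94

E[X] = (9/17)·(-6) + (1/17)·(-1) + (3/17)·10 + (2/17)·14 + (2/17)·15
     = 33/17 ≈ 1.94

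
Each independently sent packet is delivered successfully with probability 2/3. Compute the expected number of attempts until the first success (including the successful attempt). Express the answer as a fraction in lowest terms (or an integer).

For a geometric distribution, E[trials] = 1/p = 1/(2/3) = 3/2.

3/2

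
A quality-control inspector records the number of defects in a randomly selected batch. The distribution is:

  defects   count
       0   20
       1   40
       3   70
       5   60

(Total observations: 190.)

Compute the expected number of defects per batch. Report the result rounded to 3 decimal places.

Total = 190, so P(defects=0) = 20/190, etc.
E[X] = (2/19)·0 + (4/19)·1 + (7/19)·3 + (6/19)·5
     = 55/19 ≈ 2.895

2.895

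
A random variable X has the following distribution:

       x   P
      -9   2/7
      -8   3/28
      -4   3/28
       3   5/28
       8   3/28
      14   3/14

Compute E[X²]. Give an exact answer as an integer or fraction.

E[X²] = (2/7)·81 + (3/28)·64 + (3/28)·16 + (5/28)·9 + (3/28)·64 + (3/14)·196
     = 2301/28

2301/28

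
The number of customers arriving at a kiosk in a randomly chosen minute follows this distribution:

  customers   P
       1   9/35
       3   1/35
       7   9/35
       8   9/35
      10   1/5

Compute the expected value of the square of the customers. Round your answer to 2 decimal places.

E[X²] = (9/35)·1 + (1/35)·9 + (9/35)·49 + (9/35)·64 + (1/5)·100
     = 347/7 ≈ 49.57

49.57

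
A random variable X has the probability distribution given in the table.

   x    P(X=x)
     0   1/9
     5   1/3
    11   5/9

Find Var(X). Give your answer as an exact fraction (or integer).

1220/81

E[X] = (1/9)·0 + (1/3)·5 + (5/9)·11 = 70/9
E[X²] = (1/9)·0 + (1/3)·25 + (5/9)·121 = 680/9
Var(X) = 680/9 − (70/9)² = 1220/81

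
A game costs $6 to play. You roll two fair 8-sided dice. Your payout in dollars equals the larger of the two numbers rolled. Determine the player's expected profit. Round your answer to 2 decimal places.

-$0.19

Distribution of the larger of the two numbers rolled: 1 w.p. 1/64, 2 w.p. 3/64, 3 w.p. 5/64, 4 w.p. 7/64, 5 w.p. 9/64, 6 w.p. 11/64, …
E[payout] = (1/64)·1 + (3/64)·2 + (5/64)·3 + (7/64)·4 + (9/64)·5 + (11/64)·6 + (13/64)·7 + (15/64)·8 = 93/16
Expected profit = 93/16 − 6 = -3/16 ≈ -$0.19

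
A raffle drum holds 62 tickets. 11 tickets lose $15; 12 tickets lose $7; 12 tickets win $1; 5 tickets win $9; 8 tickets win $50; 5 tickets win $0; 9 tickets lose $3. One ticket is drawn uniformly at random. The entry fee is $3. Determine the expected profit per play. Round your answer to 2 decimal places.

-$0.08

E[payout] = (11/62)·(-15) + (12/62)·(-7) + (12/62)·1 + (5/62)·9 + (8/62)·50 + (5/62)·0 + (9/62)·(-3) = 181/62
Expected profit = 181/62 − 3 = -5/62 ≈ -$0.08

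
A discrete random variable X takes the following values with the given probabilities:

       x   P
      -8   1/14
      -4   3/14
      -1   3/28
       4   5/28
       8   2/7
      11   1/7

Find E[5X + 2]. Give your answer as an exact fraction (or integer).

E[5x+2] = (1/14)·(-38) + (3/14)·(-18) + (3/28)·(-3) + (5/28)·22 + (2/7)·42 + (1/7)·57
     = 481/28

481/28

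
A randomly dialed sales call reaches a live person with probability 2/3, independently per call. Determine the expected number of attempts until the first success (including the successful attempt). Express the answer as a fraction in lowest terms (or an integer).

3/2

For a geometric distribution, E[trials] = 1/p = 1/(2/3) = 3/2.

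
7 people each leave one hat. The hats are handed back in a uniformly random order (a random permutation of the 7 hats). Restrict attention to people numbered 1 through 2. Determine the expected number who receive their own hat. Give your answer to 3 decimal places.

0.286

Let Xᵢ = 1 if person i gets their own hat. For each i, P(Xᵢ=1) = 1/7.
By linearity of expectation, E[X₁+…+X_2] = 2·(1/7) = 2/7.
≈ 0.286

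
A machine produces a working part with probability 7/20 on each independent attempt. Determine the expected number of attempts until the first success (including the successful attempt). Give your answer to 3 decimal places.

2.857

For a geometric distribution, E[trials] = 1/p = 1/(7/20) = 20/7.
≈ 2.857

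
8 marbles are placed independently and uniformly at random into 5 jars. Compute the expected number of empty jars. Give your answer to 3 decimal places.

Let Xⱼ=1 if jar j is empty. P(Xⱼ=1) = ((5-1)/5)^8 = 65536/390625.
By linearity, E[#empty] = 5·65536/390625 = 65536/78125.
≈ 0.839

0.839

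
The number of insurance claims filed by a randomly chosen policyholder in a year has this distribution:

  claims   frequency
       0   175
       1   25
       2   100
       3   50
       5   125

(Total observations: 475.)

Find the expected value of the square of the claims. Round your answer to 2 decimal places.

Total = 475, so P(claims=0) = 175/475, etc.
E[X²] = (7/19)·0 + (1/19)·1 + (4/19)·4 + (2/19)·9 + (5/19)·25
     = 160/19 ≈ 8.42

8.42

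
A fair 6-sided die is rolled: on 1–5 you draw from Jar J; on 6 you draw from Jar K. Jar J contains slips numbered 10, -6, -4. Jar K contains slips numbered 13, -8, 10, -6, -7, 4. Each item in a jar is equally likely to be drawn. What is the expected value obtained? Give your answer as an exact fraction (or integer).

1/6

E[X | Jar J] = (10 − 6 − 4)/3 = 0
E[X | Jar K] = (13 − 8 + 10 − 6 − 7 + 4)/6 = 1
E[X] = (5/6)·0 + (1/6)·1 = 1/6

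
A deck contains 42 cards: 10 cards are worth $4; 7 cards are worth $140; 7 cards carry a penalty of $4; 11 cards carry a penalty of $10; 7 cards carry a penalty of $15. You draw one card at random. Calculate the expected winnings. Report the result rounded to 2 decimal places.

E[payout] = (10/42)·4 + (7/42)·140 + (7/42)·(-4) + (11/42)·(-10) + (7/42)·(-15) = 37/2
≈ $18.50

$18.50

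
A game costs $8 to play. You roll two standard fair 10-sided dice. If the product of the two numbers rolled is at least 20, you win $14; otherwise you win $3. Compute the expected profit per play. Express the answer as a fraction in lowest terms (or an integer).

69/50 dollars

E[payout] = (21/50)·3 + (29/50)·14 = 469/50
Expected profit = 469/50 − 8 = 69/50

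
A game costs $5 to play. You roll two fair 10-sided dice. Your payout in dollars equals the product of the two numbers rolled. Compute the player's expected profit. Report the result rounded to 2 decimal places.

Distribution of the product of the two numbers rolled: 1 w.p. 1/100, 2 w.p. 1/50, 3 w.p. 1/50, 4 w.p. 3/100, 5 w.p. 1/50, 6 w.p. 1/25, …
E[payout] = (1/100)·1 + (1/50)·2 + (1/50)·3 + (3/100)·4 + (1/50)·5 + (1/25)·6 + (1/50)·7 + (1/25)·8 + (3/100)·9 + (1/25)·10 + (1/25)·12 + (1/50)·14 + (1/50)·15 + (3/100)·16 + (1/25)·18 + (1/25)·20 + (1/50)·21 + (1/25)·24 + (1/100)·25 + (1/50)·27 + (1/50)·28 + (1/25)·30 + (1/50)·32 + (1/50)·35 + (3/100)·36 + (1/25)·40 + (1/50)·42 + (1/50)·45 + (1/50)·48 + (1/100)·49 + (1/50)·50 + (1/50)·54 + (1/50)·56 + (1/50)·60 + (1/50)·63 + (1/100)·64 + (1/50)·70 + (1/50)·72 + (1/50)·80 + (1/100)·81 + (1/50)·90 + (1/100)·100 = 121/4
Expected profit = 121/4 − 5 = 101/4 ≈ $25.25

$25.25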